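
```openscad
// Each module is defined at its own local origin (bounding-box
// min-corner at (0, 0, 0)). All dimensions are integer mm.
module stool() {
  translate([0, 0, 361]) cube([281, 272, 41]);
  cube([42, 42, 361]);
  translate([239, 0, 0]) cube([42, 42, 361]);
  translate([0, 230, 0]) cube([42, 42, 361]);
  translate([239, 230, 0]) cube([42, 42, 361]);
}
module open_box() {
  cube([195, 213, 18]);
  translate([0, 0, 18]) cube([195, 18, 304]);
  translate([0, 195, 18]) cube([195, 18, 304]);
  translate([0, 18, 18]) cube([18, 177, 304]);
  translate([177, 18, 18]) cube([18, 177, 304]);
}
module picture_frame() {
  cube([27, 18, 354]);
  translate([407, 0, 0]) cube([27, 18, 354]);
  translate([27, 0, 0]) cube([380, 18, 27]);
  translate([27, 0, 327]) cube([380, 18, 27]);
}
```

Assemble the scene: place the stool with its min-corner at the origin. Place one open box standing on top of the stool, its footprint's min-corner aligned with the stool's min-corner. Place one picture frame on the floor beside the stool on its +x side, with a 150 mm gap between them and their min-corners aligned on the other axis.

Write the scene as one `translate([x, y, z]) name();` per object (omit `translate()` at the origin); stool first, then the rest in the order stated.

stool();
translate([0, 0, 402]) open_box();
translate([431, 0, 0]) picture_frame();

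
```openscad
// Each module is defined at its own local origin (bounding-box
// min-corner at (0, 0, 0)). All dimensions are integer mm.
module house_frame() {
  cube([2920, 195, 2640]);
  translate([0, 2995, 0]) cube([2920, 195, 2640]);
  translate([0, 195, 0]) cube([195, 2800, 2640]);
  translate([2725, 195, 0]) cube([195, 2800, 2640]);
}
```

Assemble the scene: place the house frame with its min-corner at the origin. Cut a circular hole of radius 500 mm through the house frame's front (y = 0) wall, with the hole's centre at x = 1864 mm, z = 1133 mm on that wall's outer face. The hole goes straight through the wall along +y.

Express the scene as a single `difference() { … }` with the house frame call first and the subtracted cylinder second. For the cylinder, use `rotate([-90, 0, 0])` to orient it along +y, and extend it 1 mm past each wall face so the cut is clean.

difference() {
  house_frame();
  translate([1864, -1, 1133]) rotate([-90, 0, 0]) cylinder(h = 197, r = 500);
}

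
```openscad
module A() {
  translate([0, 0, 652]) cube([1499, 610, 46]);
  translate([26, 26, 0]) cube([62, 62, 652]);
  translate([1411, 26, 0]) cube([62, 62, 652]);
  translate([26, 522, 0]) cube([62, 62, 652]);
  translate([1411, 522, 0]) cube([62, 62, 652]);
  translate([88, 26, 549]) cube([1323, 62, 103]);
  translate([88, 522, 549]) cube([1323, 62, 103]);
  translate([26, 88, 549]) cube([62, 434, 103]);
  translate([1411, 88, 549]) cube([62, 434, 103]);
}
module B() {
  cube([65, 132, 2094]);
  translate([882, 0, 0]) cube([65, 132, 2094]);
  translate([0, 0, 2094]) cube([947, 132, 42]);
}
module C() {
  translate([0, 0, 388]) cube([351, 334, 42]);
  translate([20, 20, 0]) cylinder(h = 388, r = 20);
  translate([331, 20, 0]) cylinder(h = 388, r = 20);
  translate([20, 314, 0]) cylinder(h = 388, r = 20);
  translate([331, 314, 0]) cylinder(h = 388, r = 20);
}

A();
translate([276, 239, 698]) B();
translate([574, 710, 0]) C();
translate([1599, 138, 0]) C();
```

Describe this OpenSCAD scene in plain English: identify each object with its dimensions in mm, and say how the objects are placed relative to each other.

A is a table: top 1499 mm (x) × 610 mm (y), 46 mm thick, upper face at z = 698 mm, on four 62×62 mm square legs, each inset 26 mm from the nearest pair of top edges, running from z = 0 to the bottom of the top. Four apron rails, 62 mm thick and 103 mm tall, run between adjacent legs with their top edges flush with the underside of the top and their outer faces flush with the legs' outer faces.

B is a rectangular door frame: two vertical jambs of 65×132 mm section, 2094 mm tall, with a clear opening 817 mm wide between their inner faces. A header 42 mm tall and 132 mm deep lies on top of the jambs and spans the full outside width.

C is a four-legged stool. The seat is a 351×334×42 mm slab whose top surface is at z = 430 mm; four round legs, each 40 mm in diameter, run from the floor (z = 0) to the underside of the seat, each leg's axis is inset half a diameter from the nearest pair of seat edges (so the leg's bounding box is flush with the corner).

The door frame is on top of the table, centred. Two stools sit around the table at the +y, +x sides.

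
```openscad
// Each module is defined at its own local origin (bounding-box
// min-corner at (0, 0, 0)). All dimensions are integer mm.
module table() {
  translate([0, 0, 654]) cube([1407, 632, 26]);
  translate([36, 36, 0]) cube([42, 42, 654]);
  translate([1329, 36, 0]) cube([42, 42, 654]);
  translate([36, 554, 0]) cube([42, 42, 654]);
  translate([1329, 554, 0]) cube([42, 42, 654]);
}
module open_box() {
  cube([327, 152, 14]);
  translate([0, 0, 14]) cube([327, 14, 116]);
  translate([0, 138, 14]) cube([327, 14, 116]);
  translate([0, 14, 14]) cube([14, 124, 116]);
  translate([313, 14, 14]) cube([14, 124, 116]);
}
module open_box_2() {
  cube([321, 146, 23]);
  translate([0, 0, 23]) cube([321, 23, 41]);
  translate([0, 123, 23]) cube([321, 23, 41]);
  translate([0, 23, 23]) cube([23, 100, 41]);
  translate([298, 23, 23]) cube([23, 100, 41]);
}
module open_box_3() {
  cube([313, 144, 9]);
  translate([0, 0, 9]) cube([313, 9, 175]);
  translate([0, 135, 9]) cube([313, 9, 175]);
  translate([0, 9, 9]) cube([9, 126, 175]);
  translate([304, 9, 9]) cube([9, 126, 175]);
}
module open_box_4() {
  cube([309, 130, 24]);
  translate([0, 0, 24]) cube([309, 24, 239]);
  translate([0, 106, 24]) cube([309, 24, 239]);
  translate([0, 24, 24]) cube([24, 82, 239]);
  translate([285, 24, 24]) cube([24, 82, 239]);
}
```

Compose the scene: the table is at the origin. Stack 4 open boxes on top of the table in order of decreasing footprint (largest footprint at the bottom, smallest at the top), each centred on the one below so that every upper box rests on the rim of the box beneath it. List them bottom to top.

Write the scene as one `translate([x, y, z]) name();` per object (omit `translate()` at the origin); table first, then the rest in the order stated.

table();
translate([540, 240, 680]) open_box();
translate([543, 243, 810]) open_box_2();
translate([547, 244, 874]) open_box_3();
translate([549, 251, 1058]) open_box_4();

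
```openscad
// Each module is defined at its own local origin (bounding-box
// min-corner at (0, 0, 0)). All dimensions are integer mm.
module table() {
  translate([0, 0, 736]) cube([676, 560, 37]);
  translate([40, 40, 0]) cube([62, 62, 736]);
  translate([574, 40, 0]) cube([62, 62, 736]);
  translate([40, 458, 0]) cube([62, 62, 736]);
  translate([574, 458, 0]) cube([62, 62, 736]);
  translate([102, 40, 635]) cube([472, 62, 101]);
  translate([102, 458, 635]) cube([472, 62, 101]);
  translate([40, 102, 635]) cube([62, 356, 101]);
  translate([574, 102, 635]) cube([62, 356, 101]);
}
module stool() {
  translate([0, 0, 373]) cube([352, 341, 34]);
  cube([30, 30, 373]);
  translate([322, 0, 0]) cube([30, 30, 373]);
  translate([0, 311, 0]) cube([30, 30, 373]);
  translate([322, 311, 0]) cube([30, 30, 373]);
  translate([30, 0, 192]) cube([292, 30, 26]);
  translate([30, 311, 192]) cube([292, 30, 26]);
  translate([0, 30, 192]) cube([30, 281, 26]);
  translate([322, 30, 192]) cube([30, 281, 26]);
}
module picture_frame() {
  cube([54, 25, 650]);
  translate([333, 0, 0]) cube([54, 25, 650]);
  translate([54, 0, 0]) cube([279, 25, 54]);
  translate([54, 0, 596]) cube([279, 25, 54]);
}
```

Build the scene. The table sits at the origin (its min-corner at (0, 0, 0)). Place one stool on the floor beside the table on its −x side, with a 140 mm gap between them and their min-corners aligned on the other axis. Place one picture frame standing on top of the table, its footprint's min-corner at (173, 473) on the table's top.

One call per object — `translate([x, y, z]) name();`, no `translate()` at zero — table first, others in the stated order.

table();
translate([-492, 0, 0]) stool();
translate([173, 473, 773]) picture_frame();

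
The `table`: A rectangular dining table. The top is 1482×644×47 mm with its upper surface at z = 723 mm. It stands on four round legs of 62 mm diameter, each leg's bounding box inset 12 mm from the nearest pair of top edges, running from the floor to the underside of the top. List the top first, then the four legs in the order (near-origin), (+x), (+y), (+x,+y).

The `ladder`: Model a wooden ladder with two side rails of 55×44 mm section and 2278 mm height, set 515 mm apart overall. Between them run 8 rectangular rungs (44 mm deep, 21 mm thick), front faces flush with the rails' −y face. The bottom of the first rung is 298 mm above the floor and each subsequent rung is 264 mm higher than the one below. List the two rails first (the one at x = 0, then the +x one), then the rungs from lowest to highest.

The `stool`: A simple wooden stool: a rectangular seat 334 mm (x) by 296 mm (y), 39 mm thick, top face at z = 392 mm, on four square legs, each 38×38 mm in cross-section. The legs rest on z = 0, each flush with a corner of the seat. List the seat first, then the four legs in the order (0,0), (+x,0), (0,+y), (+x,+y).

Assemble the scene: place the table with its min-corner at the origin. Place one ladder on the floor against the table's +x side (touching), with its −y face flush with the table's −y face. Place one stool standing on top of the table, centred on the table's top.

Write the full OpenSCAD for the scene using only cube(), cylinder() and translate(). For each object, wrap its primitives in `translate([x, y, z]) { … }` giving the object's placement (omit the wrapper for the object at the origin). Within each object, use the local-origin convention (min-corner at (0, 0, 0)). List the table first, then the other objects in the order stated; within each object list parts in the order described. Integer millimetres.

translate([0, 0, 676]) cube([1482, 644, 47]);
translate([43, 43, 0]) cylinder(h = 676, r = 31);
translate([1439, 43, 0]) cylinder(h = 676, r = 31);
translate([43, 601, 0]) cylinder(h = 676, r = 31);
translate([1439, 601, 0]) cylinder(h = 676, r = 31);
translate([1482, 0, 0]) {
  cube([55, 44, 2278]);
  translate([460, 0, 0]) cube([55, 44, 2278]);
  translate([55, 0, 298]) cube([405, 44, 21]);
  translate([55, 0, 562]) cube([405, 44, 21]);
  translate([55, 0, 826]) cube([405, 44, 21]);
  translate([55, 0, 1090]) cube([405, 44, 21]);
  translate([55, 0, 1354]) cube([405, 44, 21]);
  translate([55, 0, 1618]) cube([405, 44, 21]);
  translate([55, 0, 1882]) cube([405, 44, 21]);
  translate([55, 0, 2146]) cube([405, 44, 21]);
}
translate([574, 174, 723]) {
  translate([0, 0, 353]) cube([334, 296, 39]);
  cube([38, 38, 353]);
  translate([296, 0, 0]) cube([38, 38, 353]);
  translate([0, 258, 0]) cube([38, 38, 353]);
  translate([296, 258, 0]) cube([38, 38, 353]);
}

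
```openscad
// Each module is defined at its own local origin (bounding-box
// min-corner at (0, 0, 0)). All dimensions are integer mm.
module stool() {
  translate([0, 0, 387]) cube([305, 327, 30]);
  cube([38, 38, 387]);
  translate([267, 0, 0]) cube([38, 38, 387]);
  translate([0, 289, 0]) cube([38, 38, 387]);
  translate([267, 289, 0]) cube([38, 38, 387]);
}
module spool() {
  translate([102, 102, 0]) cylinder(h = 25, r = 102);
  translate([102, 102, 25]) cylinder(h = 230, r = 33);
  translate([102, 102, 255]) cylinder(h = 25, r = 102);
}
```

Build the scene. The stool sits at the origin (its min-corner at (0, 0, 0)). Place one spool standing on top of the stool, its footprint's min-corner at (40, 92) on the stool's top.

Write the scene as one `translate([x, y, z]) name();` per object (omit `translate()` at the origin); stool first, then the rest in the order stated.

stool();
translate([40, 92, 417]) spool();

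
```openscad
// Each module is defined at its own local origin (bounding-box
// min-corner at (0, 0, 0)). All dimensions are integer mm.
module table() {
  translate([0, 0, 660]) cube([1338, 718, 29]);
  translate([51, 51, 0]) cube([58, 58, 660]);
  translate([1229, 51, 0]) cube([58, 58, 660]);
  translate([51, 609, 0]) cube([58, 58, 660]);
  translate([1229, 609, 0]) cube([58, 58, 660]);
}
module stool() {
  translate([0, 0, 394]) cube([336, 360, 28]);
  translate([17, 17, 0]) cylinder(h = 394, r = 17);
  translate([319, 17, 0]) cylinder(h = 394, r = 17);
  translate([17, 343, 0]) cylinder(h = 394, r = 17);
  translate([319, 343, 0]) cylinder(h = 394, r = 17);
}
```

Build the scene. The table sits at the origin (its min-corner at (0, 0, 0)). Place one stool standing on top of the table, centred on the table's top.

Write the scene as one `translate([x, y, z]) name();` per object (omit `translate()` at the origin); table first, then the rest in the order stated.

table();
translate([501, 179, 689]) stool();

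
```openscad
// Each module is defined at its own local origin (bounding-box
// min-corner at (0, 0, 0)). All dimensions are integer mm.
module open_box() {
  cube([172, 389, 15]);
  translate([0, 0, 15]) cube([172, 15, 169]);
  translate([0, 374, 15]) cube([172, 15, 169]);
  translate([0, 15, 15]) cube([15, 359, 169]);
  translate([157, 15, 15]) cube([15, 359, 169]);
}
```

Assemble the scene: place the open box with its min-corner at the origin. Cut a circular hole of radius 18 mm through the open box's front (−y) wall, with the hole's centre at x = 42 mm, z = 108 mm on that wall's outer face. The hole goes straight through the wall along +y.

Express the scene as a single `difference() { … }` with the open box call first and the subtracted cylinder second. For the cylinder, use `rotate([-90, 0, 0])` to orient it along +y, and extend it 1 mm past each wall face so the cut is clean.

difference() {
  open_box();
  translate([42, -1, 108]) rotate([-90, 0, 0]) cylinder(h = 17, r = 18);
}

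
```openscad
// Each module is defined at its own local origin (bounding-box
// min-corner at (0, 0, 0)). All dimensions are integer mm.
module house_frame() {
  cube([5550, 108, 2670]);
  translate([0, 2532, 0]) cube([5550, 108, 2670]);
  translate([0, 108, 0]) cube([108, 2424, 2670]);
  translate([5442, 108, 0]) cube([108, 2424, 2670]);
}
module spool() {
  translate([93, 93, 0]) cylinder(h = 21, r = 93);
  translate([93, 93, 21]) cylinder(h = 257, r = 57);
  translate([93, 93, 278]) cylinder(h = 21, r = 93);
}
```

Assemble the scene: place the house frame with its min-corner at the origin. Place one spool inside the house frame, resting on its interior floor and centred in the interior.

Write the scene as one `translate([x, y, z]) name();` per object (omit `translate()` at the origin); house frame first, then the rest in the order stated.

house_frame();
translate([2682, 1227, 0]) spool();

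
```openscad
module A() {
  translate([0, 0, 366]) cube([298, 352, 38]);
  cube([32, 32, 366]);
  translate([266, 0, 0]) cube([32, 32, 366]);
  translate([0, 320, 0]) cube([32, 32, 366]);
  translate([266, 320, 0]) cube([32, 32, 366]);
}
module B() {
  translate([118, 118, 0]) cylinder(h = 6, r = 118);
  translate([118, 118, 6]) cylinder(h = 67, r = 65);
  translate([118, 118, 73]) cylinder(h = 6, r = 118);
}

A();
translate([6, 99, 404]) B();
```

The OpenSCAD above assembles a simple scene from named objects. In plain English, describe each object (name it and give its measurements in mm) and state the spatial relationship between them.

A is a four-legged stool. The seat is 298×352 mm, 38 mm thick, top at z = 404 mm. It stands on four square legs, each 32×32 mm in cross-section, from z = 0 to the seat underside, each flush with a corner of the seat.

B is a spool: two coaxial disc flanges of radius 118 mm and thickness 6 mm, joined by a core cylinder of radius 65 mm and height 67 mm. The lower flange rests on z = 0 and the three cylinders share a vertical axis.

The spool is on top of the stool.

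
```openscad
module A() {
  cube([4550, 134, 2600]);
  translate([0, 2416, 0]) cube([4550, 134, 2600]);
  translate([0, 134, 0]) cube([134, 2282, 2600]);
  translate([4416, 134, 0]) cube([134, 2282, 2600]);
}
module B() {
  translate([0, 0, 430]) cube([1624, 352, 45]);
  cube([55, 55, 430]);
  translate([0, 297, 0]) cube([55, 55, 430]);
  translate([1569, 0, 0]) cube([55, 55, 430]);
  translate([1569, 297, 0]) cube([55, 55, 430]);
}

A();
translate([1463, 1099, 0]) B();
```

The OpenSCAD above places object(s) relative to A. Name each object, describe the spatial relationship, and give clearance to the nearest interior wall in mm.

A is a house frame. B is a bench. The bench sits inside the house frame, centred. The clearance to the nearest interior wall is 965 mm.

Clearances: x = 1329, y = 965; minimum 965 mm.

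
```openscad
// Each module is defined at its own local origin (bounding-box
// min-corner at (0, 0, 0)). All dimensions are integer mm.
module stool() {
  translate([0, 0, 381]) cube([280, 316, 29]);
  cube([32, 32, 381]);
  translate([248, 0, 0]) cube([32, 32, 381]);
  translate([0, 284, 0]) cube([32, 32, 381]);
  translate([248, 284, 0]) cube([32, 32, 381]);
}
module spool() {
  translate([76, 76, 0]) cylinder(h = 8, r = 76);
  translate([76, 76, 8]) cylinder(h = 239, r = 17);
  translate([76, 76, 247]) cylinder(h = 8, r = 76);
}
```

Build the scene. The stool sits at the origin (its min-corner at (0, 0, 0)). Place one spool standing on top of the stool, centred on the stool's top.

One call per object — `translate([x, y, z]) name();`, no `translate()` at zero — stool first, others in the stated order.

stool();
translate([64, 82, 410]) spool();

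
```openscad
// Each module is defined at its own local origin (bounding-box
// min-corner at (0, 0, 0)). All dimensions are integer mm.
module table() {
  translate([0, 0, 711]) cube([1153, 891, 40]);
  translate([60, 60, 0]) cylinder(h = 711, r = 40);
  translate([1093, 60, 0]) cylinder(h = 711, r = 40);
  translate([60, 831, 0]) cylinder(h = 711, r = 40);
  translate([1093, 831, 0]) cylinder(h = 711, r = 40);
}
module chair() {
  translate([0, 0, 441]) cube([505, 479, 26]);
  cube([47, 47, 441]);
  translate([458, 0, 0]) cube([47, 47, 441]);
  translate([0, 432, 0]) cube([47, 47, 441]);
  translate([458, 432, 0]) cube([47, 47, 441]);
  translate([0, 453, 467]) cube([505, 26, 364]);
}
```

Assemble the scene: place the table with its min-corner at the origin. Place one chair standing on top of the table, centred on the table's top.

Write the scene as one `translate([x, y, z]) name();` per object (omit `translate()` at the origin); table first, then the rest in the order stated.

table();
translate([324, 206, 751]) chair();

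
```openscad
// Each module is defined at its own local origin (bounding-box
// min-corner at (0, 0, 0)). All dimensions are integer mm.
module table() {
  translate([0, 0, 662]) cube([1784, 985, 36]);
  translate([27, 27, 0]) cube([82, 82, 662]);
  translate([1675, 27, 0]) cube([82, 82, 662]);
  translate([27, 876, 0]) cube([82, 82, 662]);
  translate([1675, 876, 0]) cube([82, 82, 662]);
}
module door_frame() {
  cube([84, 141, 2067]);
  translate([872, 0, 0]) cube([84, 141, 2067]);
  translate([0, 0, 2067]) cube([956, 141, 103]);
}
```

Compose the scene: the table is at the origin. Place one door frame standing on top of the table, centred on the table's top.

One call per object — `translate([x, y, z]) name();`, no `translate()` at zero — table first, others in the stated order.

table();
translate([414, 422, 698]) door_frame();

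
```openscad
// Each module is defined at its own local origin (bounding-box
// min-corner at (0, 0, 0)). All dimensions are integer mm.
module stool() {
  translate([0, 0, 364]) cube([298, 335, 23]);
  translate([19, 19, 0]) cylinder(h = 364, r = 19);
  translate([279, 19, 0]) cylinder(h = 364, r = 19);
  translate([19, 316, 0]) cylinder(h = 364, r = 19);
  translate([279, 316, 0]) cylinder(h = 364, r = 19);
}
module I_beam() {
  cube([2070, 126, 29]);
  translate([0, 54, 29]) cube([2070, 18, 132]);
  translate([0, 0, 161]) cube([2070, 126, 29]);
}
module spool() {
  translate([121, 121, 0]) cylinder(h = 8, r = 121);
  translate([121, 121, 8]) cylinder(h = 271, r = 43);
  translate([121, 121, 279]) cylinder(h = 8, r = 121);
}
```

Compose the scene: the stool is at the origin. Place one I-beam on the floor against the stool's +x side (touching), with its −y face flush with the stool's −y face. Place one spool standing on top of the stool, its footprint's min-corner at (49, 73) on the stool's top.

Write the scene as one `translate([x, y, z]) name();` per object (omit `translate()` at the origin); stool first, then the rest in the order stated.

stool();
translate([298, 0, 0]) I_beam();
translate([49, 73, 387]) spool();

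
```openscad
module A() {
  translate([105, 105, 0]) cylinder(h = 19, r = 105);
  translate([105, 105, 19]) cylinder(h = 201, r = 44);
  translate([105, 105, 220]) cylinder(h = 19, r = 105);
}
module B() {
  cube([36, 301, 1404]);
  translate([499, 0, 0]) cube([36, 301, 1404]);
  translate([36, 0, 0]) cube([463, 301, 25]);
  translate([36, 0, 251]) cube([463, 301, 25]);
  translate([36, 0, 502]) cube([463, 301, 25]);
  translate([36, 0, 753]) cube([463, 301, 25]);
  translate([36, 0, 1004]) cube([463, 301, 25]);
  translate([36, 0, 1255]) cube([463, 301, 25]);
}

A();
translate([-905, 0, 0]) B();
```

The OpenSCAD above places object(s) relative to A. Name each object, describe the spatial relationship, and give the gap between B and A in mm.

The bookshelf's nearest face is 370 mm from the spool's −x face.

A is a spool. B is a bookshelf. The bookshelf is on the floor beside the spool on its −x side. The gap between the bookshelf and the spool is 370 mm.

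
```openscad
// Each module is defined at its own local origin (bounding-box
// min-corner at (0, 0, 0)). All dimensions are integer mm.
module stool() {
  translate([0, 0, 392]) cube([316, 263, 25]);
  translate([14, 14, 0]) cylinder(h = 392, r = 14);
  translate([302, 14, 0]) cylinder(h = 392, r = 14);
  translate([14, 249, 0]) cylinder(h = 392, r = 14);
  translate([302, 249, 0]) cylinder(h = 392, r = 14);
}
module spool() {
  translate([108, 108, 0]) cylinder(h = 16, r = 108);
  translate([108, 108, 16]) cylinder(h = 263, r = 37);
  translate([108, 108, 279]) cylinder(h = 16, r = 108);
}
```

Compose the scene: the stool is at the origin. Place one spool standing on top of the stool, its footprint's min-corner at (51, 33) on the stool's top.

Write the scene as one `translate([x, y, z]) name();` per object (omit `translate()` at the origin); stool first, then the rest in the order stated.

stool();
translate([51, 33, 417]) spool();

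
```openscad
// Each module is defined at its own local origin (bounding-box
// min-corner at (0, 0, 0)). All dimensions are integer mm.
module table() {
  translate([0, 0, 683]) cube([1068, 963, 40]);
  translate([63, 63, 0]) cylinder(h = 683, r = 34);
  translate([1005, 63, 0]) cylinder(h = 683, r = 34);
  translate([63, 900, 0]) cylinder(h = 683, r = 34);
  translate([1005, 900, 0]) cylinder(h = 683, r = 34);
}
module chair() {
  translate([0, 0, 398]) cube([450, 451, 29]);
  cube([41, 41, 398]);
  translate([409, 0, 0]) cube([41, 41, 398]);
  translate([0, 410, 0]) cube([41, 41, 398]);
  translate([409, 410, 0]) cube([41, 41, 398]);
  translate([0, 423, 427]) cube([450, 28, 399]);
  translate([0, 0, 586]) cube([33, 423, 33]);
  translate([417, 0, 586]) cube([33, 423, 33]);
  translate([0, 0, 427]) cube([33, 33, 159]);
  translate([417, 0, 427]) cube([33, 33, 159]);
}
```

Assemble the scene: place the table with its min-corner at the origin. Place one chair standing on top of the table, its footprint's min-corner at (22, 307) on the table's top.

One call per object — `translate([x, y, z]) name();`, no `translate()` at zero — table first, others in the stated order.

table();
translate([22, 307, 723]) chair();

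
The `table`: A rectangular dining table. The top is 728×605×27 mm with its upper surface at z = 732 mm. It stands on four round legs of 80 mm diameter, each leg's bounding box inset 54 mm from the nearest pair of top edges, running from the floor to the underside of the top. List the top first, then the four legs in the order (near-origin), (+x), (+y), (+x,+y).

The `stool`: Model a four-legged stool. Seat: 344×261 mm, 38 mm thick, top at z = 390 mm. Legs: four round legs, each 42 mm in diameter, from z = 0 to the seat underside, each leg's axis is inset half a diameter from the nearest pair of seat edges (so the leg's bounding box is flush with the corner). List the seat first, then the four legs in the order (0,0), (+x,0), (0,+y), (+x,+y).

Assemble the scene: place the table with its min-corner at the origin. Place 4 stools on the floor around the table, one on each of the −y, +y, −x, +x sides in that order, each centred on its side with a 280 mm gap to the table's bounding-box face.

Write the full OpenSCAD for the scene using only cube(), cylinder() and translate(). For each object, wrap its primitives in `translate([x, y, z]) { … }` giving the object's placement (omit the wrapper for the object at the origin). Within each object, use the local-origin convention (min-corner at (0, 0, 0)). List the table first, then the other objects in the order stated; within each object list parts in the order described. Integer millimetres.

translate([0, 0, 705]) cube([728, 605, 27]);
translate([94, 94, 0]) cylinder(h = 705, r = 40);
translate([634, 94, 0]) cylinder(h = 705, r = 40);
translate([94, 511, 0]) cylinder(h = 705, r = 40);
translate([634, 511, 0]) cylinder(h = 705, r = 40);
translate([192, -541, 0]) {
  translate([0, 0, 352]) cube([344, 261, 38]);
  translate([21, 21, 0]) cylinder(h = 352, r = 21);
  translate([323, 21, 0]) cylinder(h = 352, r = 21);
  translate([21, 240, 0]) cylinder(h = 352, r = 21);
  translate([323, 240, 0]) cylinder(h = 352, r = 21);
}
translate([192, 885, 0]) {
  translate([0, 0, 352]) cube([344, 261, 38]);
  translate([21, 21, 0]) cylinder(h = 352, r = 21);
  translate([323, 21, 0]) cylinder(h = 352, r = 21);
  translate([21, 240, 0]) cylinder(h = 352, r = 21);
  translate([323, 240, 0]) cylinder(h = 352, r = 21);
}
translate([-624, 172, 0]) {
  translate([0, 0, 352]) cube([344, 261, 38]);
  translate([21, 21, 0]) cylinder(h = 352, r = 21);
  translate([323, 21, 0]) cylinder(h = 352, r = 21);
  translate([21, 240, 0]) cylinder(h = 352, r = 21);
  translate([323, 240, 0]) cylinder(h = 352, r = 21);
}
translate([1008, 172, 0]) {
  translate([0, 0, 352]) cube([344, 261, 38]);
  translate([21, 21, 0]) cylinder(h = 352, r = 21);
  translate([323, 21, 0]) cylinder(h = 352, r = 21);
  translate([21, 240, 0]) cylinder(h = 352, r = 21);
  translate([323, 240, 0]) cylinder(h = 352, r = 21);
}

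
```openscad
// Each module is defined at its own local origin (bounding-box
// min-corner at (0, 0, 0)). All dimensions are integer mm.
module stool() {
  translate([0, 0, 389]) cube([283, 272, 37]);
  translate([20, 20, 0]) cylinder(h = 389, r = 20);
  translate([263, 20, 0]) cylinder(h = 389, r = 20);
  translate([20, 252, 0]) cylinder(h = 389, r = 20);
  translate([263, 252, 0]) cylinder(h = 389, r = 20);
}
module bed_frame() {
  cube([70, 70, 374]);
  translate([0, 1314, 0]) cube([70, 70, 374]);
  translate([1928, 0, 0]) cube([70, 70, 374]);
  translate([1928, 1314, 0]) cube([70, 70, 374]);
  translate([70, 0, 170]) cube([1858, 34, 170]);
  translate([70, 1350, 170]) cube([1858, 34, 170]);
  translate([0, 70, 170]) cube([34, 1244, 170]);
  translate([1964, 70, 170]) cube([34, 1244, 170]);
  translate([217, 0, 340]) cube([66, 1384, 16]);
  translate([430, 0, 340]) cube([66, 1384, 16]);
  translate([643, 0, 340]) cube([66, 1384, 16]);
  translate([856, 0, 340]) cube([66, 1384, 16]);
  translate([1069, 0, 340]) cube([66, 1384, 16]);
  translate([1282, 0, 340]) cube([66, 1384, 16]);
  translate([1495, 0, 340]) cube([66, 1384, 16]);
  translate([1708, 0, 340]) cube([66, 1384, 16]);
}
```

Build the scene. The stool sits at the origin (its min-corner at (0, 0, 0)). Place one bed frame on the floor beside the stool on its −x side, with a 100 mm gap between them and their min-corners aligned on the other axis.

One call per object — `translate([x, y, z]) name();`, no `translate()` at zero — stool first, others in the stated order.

stool();
translate([-2098, 0, 0]) bed_frame();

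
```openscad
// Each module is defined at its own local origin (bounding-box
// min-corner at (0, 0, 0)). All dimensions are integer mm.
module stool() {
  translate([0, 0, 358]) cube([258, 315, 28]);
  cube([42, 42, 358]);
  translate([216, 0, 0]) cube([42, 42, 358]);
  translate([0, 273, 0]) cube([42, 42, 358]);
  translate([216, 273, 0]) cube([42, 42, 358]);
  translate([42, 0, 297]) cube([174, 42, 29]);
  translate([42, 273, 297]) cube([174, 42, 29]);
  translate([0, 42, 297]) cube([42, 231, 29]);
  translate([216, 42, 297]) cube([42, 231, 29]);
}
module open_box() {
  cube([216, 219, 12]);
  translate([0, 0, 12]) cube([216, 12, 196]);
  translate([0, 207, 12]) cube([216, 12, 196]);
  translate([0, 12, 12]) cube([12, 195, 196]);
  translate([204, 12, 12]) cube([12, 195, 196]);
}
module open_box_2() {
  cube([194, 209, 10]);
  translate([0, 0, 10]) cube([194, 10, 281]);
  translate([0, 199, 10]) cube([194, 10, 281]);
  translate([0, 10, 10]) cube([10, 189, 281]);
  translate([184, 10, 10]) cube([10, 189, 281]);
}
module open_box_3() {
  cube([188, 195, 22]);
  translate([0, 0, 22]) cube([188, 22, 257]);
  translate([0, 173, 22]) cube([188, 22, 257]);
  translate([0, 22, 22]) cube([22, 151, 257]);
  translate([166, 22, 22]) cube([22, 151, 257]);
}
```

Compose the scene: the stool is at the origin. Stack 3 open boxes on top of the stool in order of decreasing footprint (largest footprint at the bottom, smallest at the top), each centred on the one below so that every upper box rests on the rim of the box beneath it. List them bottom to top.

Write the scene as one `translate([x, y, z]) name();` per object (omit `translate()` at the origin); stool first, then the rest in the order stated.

stool();
translate([21, 48, 386]) open_box();
translate([32, 53, 594]) open_box_2();
translate([35, 60, 885]) open_box_3();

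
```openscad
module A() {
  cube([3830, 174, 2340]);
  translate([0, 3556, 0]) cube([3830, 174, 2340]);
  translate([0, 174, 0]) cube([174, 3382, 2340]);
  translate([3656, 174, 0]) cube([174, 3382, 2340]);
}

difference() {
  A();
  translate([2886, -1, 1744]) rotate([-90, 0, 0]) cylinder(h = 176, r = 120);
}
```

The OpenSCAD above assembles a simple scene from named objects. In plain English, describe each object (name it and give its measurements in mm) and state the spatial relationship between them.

A is a box-shaped house frame (walls only): outside footprint 3830×3730 mm, wall height 2340 mm, wall thickness 174 mm. The two y-facing walls run the full x-width; the two x-facing walls fit between the inner faces of the y-facing walls.

The house frame has a circular hole of radius 120 mm through its front wall, centred at (x = 2886, z = 1744).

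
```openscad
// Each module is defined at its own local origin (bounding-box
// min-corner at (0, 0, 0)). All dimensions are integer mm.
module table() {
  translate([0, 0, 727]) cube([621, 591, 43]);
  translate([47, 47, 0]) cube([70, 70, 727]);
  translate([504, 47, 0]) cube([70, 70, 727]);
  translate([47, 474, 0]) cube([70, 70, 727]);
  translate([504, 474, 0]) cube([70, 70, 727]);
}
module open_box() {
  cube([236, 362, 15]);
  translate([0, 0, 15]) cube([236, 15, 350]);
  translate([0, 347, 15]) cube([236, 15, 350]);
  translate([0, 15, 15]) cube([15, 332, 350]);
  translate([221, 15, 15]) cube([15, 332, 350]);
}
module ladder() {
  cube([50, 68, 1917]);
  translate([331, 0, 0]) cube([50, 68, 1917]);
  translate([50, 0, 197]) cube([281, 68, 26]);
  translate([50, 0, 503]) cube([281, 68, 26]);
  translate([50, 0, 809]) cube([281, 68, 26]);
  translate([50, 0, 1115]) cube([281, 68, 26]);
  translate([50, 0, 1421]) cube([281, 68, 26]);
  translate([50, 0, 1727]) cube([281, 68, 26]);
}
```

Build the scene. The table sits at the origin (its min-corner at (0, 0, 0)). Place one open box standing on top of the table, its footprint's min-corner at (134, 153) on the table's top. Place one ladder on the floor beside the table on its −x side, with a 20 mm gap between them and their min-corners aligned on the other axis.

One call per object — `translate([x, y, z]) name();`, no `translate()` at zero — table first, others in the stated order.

table();
translate([134, 153, 770]) open_box();
translate([-401, 0, 0]) ladder();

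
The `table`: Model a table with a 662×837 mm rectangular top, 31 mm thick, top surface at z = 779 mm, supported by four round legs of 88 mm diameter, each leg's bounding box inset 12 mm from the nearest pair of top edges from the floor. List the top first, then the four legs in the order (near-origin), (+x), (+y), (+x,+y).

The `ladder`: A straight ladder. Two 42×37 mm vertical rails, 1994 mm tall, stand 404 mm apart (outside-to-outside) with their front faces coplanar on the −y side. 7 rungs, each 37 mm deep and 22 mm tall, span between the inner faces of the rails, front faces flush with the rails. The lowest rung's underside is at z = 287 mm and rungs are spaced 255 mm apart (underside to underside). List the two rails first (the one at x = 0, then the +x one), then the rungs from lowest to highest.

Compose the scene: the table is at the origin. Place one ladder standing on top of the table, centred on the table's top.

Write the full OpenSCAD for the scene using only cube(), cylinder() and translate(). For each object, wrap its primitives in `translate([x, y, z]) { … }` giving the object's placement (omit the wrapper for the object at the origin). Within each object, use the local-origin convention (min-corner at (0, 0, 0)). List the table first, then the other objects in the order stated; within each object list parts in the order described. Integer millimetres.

translate([0, 0, 748]) cube([662, 837, 31]);
translate([56, 56, 0]) cylinder(h = 748, r = 44);
translate([606, 56, 0]) cylinder(h = 748, r = 44);
translate([56, 781, 0]) cylinder(h = 748, r = 44);
translate([606, 781, 0]) cylinder(h = 748, r = 44);
translate([129, 400, 779]) {
  cube([42, 37, 1994]);
  translate([362, 0, 0]) cube([42, 37, 1994]);
  translate([42, 0, 287]) cube([320, 37, 22]);
  translate([42, 0, 542]) cube([320, 37, 22]);
  translate([42, 0, 797]) cube([320, 37, 22]);
  translate([42, 0, 1052]) cube([320, 37, 22]);
  translate([42, 0, 1307]) cube([320, 37, 22]);
  translate([42, 0, 1562]) cube([320, 37, 22]);
  translate([42, 0, 1817]) cube([320, 37, 22]);
}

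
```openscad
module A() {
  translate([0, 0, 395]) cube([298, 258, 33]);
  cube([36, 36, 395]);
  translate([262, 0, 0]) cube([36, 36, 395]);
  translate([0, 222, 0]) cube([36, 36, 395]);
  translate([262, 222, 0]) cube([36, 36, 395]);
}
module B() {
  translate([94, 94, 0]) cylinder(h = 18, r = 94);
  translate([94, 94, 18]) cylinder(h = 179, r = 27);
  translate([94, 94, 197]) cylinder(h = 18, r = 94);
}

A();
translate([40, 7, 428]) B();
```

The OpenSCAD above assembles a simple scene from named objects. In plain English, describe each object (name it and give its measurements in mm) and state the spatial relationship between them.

A is a simple wooden stool: a rectangular seat 298 mm (x) by 258 mm (y), 33 mm thick, top face at z = 428 mm, on four square legs, each 36×36 mm in cross-section. The legs rest on z = 0, each flush with a corner of the seat.

B is a spool: two coaxial disc flanges of radius 94 mm and thickness 18 mm, joined by a core cylinder of radius 27 mm and height 179 mm. The lower flange rests on z = 0 and the three cylinders share a vertical axis.

The spool is on top of the stool.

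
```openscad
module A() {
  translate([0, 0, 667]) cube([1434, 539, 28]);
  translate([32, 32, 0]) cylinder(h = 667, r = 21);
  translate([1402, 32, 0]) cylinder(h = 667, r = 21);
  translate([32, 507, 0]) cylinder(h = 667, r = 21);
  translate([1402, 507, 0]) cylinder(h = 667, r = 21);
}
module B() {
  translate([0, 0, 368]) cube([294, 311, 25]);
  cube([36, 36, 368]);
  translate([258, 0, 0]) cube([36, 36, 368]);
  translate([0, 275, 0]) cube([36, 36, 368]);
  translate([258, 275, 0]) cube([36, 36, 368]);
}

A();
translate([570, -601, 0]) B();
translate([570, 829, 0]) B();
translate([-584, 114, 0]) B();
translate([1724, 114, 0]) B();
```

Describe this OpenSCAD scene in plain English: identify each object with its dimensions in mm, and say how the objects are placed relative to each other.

A is a rectangular dining table. The top is 1434×539×28 mm with its upper surface at z = 695 mm. It stands on four round legs of 42 mm diameter, each leg's bounding box inset 11 mm from the nearest pair of top edges, running from the floor to the underside of the top.

B is a simple wooden stool: a rectangular seat 294 mm (x) by 311 mm (y), 25 mm thick, top face at z = 393 mm, on four square legs, each 36×36 mm in cross-section. The legs rest on z = 0, each flush with a corner of the seat.

Four stools sit around the table at the −y, +y, −x, +x sides.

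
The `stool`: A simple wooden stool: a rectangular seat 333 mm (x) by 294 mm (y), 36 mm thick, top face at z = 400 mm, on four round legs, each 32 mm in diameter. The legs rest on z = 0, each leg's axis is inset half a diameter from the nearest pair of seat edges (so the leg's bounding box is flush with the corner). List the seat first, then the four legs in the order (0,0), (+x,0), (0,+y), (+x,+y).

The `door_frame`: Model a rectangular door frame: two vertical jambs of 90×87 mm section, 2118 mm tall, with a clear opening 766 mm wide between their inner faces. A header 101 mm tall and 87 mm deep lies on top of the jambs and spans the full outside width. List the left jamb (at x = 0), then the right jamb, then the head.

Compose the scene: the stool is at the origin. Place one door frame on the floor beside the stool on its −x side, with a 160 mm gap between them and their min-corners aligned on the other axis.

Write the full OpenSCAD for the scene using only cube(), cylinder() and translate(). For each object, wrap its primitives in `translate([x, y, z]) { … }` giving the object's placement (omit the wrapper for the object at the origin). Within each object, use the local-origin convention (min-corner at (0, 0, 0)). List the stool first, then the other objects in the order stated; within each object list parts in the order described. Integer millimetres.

translate([0, 0, 364]) cube([333, 294, 36]);
translate([16, 16, 0]) cylinder(h = 364, r = 16);
translate([317, 16, 0]) cylinder(h = 364, r = 16);
translate([16, 278, 0]) cylinder(h = 364, r = 16);
translate([317, 278, 0]) cylinder(h = 364, r = 16);
translate([-1106, 0, 0]) {
  cube([90, 87, 2118]);
  translate([856, 0, 0]) cube([90, 87, 2118]);
  translate([0, 0, 2118]) cube([946, 87, 101]);
}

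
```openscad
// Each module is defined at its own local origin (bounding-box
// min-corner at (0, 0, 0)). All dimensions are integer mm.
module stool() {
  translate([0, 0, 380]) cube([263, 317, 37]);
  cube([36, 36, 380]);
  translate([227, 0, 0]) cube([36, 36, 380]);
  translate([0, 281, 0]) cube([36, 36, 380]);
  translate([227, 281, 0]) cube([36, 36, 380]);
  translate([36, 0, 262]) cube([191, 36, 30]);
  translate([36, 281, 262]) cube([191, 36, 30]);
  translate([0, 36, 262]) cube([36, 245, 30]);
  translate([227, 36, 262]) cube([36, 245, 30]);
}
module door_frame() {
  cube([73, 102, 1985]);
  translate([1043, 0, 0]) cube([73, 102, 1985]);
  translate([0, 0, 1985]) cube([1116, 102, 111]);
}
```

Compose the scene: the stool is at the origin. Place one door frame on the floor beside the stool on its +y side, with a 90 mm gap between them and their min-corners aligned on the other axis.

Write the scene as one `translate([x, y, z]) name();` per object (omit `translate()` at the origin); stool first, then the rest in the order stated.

stool();
translate([0, 407, 0]) door_frame();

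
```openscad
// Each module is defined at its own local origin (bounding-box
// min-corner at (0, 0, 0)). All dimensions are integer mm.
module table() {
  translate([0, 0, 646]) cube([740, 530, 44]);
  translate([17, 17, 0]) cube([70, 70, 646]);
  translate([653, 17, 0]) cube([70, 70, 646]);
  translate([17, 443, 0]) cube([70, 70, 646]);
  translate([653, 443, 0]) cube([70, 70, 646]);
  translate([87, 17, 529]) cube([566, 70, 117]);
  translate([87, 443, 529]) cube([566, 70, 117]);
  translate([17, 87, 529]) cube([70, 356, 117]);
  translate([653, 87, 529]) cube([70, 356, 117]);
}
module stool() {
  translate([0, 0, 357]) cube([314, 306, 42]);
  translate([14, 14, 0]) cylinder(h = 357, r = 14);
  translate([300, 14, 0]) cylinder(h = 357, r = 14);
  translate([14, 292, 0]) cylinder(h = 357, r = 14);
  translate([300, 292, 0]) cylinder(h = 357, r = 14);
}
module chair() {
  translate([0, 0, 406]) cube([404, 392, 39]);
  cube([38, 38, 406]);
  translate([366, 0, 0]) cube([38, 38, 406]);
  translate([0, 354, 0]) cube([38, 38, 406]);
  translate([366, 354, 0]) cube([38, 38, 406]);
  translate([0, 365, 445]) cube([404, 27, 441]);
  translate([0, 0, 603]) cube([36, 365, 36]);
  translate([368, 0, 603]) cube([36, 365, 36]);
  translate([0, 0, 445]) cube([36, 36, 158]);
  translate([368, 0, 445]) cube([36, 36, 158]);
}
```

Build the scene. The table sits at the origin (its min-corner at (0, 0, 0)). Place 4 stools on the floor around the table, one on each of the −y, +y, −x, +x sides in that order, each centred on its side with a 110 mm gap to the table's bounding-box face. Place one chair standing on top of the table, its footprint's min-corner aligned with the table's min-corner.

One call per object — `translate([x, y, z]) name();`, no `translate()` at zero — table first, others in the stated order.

table();
translate([213, -416, 0]) stool();
translate([213, 640, 0]) stool();
translate([-424, 112, 0]) stool();
translate([850, 112, 0]) stool();
translate([0, 0, 690]) chair();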